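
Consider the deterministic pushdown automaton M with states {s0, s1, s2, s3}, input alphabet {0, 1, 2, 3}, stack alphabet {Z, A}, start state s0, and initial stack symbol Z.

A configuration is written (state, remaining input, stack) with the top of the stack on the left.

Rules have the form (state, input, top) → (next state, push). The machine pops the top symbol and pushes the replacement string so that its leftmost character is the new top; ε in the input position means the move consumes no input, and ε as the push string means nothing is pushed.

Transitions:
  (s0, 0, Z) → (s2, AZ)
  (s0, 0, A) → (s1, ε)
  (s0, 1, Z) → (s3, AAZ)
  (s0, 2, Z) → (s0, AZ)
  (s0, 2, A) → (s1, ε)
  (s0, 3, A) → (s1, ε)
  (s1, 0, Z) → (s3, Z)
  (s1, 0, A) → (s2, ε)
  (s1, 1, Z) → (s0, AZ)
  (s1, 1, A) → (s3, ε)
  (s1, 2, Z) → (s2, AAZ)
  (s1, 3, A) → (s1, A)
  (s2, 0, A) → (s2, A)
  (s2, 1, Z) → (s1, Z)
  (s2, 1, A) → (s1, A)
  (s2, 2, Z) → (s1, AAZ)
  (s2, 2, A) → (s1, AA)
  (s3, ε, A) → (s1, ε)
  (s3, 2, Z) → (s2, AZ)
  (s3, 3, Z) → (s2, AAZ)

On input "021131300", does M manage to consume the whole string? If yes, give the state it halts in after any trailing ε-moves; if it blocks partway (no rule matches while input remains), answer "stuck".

(s0, 021131300, Z) ⊢ (s2, 21131300, AZ) ⊢ (s1, 1131300, AAZ) ⊢ (s3, 131300, AZ) ⊢ (s1, 131300, Z) ⊢ (s0, 31300, AZ) ⊢ (s1, 1300, Z) ⊢ (s0, 300, AZ) ⊢ (s1, 00, Z) ⊢ (s3, 0, Z)
No transition for (s3, 0, top Z); M blocks with input 0 remaining.

stuck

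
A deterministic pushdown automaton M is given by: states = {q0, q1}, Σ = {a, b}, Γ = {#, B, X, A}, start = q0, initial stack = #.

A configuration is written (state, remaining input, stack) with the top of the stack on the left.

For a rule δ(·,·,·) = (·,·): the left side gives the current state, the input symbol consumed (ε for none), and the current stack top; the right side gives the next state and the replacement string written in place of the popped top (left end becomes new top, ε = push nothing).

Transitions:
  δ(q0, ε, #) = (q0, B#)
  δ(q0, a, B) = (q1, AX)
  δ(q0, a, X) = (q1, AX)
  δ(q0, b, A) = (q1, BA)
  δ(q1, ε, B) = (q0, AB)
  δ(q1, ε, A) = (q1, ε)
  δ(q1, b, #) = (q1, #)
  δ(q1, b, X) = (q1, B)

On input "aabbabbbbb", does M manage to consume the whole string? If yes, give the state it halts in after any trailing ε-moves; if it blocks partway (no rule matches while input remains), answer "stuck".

stuck

(q0, aabbabbbbb, #)
  ε-move, top #: go to q0, push B# → (q0, aabbabbbbb, B#)
  read a, top B: go to q1, push AX → (q1, abbabbbbb, AX#)
  ε-move, top A: go to q1, push ε → (q1, abbabbbbb, X#)
No transition for (q1, a, top X); M blocks with input abbabbbbb remaining.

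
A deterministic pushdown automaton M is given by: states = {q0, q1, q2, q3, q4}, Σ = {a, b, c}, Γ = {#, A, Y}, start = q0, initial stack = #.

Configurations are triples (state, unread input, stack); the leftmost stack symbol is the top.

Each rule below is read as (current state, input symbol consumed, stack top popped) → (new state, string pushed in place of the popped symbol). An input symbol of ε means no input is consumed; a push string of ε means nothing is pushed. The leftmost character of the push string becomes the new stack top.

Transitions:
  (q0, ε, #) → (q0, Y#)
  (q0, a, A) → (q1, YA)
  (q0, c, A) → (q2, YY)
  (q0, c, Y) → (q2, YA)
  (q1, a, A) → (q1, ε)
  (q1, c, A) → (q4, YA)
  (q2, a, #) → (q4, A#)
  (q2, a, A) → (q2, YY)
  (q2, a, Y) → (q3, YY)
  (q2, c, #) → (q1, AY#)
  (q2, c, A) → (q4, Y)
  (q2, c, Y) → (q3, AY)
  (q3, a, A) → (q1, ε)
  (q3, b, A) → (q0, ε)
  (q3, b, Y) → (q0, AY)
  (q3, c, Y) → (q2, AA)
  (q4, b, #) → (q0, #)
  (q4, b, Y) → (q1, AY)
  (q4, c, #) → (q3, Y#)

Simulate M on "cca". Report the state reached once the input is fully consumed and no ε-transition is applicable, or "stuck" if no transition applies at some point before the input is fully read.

q1

(q0, cca, #)
  ε-move, top #: go to q0, push Y# → (q0, cca, Y#)
  read c, top Y: go to q2, push YA → (q2, ca, YA#)
  read c, top Y: go to q3, push AY → (q3, a, AYA#)
  read a, top A: go to q1, push ε → (q1, ε, YA#)
All input consumed; M is in state q1.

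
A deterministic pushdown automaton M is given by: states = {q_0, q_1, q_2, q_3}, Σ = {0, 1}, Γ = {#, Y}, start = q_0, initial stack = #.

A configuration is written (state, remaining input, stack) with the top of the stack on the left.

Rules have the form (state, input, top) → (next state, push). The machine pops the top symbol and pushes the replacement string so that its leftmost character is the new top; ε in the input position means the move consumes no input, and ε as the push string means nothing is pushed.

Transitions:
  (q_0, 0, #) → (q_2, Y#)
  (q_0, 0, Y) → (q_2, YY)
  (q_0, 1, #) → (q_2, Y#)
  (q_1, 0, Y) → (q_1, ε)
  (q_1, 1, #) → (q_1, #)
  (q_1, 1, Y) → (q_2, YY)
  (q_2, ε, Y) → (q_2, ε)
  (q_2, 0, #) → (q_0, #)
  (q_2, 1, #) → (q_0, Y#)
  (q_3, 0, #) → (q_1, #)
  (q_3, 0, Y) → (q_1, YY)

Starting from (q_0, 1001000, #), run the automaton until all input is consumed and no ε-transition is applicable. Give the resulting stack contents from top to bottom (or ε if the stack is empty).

(q_0, 1001000, #)
  read 1, top #: go to q_2, push Y# → (q_2, 001000, Y#)
  ε-move, top Y: go to q_2, push ε → (q_2, 001000, #)
  read 0, top #: go to q_0, push # → (q_0, 01000, #)
  read 0, top #: go to q_2, push Y# → (q_2, 1000, Y#)
  ε-move, top Y: go to q_2, push ε → (q_2, 1000, #)
  read 1, top #: go to q_0, push Y# → (q_0, 000, Y#)
  read 0, top Y: go to q_2, push YY → (q_2, 00, YY#)
  ε-move, top Y: go to q_2, push ε → (q_2, 00, Y#)
  ε-move, top Y: go to q_2, push ε → (q_2, 00, #)
  read 0, top #: go to q_0, push # → (q_0, 0, #)
  read 0, top #: go to q_2, push Y# → (q_2, ε, Y#)
  ε-move, top Y: go to q_2, push ε → (q_2, ε, #)
All input consumed in state q_2 with stack #.

#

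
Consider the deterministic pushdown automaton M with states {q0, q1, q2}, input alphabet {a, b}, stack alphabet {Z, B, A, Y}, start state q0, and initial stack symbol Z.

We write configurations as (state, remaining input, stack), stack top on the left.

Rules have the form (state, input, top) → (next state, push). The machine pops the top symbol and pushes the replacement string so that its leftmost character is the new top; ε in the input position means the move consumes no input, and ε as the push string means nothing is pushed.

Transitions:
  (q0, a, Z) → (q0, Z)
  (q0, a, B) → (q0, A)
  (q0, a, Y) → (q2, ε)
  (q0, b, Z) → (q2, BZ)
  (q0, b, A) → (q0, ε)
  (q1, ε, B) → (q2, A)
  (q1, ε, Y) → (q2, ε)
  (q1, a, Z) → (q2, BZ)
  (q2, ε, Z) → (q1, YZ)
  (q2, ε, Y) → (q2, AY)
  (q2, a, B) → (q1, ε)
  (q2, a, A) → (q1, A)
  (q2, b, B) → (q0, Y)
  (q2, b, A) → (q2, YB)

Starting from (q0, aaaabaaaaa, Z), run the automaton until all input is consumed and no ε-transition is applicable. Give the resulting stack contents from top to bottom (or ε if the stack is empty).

(q0, aaaabaaaaa, Z)
  read a, top Z: go to q0, push Z → (q0, aaabaaaaa, Z)
  read a, top Z: go to q0, push Z → (q0, aabaaaaa, Z)
  read a, top Z: go to q0, push Z → (q0, abaaaaa, Z)
  read a, top Z: go to q0, push Z → (q0, baaaaa, Z)
  read b, top Z: go to q2, push BZ → (q2, aaaaa, BZ)
  read a, top B: go to q1, push ε → (q1, aaaa, Z)
  read a, top Z: go to q2, push BZ → (q2, aaa, BZ)
  read a, top B: go to q1, push ε → (q1, aa, Z)
  read a, top Z: go to q2, push BZ → (q2, a, BZ)
  read a, top B: go to q1, push ε → (q1, ε, Z)
All input consumed in state q1 with stack Z.

Z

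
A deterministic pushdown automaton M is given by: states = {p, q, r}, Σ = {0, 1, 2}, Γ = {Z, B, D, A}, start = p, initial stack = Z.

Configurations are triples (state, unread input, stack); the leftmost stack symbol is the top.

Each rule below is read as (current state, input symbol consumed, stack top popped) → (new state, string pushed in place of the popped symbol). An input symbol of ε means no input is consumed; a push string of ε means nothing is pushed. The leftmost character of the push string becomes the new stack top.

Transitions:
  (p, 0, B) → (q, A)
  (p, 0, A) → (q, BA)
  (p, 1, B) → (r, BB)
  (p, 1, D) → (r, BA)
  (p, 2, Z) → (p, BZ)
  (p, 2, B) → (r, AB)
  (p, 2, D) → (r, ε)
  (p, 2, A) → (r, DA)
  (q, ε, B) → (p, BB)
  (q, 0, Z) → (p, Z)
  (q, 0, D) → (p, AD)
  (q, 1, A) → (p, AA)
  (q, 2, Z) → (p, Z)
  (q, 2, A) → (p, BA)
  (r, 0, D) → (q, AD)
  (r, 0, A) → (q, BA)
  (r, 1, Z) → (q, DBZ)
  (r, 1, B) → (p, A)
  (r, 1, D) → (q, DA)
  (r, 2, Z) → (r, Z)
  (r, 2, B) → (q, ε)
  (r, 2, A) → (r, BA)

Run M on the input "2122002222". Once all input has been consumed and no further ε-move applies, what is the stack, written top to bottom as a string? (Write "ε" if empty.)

ABABABBZ

(p, 2122002222, Z)
  read 2, top Z: go to p, push BZ → (p, 122002222, BZ)
  read 1, top B: go to r, push BB → (r, 22002222, BBZ)
  read 2, top B: go to q, push ε → (q, 2002222, BZ)
  ε-move, top B: go to p, push BB → (p, 2002222, BBZ)
  read 2, top B: go to r, push AB → (r, 002222, ABBZ)
  read 0, top A: go to q, push BA → (q, 02222, BABBZ)
  ε-move, top B: go to p, push BB → (p, 02222, BBABBZ)
  read 0, top B: go to q, push A → (q, 2222, ABABBZ)
  read 2, top A: go to p, push BA → (p, 222, BABABBZ)
  read 2, top B: go to r, push AB → (r, 22, ABABABBZ)
  read 2, top A: go to r, push BA → (r, 2, BABABABBZ)
  read 2, top B: go to q, push ε → (q, ε, ABABABBZ)
All input consumed in state q with stack ABABABBZ.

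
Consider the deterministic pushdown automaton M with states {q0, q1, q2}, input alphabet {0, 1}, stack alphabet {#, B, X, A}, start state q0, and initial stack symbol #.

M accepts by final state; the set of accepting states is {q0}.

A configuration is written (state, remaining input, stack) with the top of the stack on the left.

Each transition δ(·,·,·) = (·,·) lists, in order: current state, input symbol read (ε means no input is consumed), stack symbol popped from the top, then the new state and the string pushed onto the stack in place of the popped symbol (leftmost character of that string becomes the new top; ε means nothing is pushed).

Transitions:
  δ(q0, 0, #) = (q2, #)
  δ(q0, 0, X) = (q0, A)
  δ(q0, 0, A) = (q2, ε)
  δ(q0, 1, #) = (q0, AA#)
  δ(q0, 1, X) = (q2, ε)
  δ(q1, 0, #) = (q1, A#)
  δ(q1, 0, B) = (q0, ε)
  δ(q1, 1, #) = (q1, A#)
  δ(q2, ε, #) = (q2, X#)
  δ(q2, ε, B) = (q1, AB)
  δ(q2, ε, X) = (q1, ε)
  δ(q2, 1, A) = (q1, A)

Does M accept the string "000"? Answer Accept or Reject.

(q0, 000, #) ⊢ (q2, 00, #) ⊢ (q2, 00, X#) ⊢ (q1, 00, #) ⊢ (q1, 0, A#)
No transition applies at (q1, 0, A#); input not fully consumed.

Reject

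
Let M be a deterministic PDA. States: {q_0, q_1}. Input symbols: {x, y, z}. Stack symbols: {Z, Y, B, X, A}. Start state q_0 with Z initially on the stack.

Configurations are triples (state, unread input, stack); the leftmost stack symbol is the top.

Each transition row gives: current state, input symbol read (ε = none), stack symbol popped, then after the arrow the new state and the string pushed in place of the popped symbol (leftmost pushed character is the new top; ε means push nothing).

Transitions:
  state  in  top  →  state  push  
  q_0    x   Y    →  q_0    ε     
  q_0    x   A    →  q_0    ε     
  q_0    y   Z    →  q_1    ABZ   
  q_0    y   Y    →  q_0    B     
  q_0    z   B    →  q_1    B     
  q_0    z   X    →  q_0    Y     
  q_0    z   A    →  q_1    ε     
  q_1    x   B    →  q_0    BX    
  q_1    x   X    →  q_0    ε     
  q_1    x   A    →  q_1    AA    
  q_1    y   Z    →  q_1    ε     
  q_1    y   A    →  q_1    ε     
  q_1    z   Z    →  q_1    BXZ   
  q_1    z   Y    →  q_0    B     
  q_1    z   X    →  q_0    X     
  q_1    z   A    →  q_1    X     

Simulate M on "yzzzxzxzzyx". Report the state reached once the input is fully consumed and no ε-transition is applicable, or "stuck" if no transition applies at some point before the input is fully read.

stuck

(q_0, yzzzxzxzzyx, Z) ⊢ (q_1, zzzxzxzzyx, ABZ) ⊢ (q_1, zzxzxzzyx, XBZ) ⊢ (q_0, zxzxzzyx, XBZ) ⊢ (q_0, xzxzzyx, YBZ) ⊢ (q_0, zxzzyx, BZ) ⊢ (q_1, xzzyx, BZ) ⊢ (q_0, zzyx, BXZ) ⊢ (q_1, zyx, BXZ)
No transition for (q_1, z, top B); M blocks with input zyx remaining.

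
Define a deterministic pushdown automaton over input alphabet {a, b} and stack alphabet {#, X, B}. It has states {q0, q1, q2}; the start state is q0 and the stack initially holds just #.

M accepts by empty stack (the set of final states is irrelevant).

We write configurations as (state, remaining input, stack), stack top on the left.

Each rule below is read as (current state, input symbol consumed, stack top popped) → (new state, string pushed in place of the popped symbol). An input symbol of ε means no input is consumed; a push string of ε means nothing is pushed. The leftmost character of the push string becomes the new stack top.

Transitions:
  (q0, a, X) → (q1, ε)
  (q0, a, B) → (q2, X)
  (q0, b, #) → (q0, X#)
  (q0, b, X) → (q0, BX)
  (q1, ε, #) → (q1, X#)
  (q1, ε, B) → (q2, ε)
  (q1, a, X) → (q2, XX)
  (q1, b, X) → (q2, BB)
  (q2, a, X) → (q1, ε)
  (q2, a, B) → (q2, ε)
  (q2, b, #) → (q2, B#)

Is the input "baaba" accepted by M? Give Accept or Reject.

Reject

(q0, baaba, #)
  read b, top #: go to q0, push X# → (q0, aaba, X#)
  read a, top X: go to q1, push ε → (q1, aba, #)
  ε-move, top #: go to q1, push X# → (q1, aba, X#)
  read a, top X: go to q2, push XX → (q2, ba, XX#)
No transition applies at (q2, ba, XX#); input not fully consumed.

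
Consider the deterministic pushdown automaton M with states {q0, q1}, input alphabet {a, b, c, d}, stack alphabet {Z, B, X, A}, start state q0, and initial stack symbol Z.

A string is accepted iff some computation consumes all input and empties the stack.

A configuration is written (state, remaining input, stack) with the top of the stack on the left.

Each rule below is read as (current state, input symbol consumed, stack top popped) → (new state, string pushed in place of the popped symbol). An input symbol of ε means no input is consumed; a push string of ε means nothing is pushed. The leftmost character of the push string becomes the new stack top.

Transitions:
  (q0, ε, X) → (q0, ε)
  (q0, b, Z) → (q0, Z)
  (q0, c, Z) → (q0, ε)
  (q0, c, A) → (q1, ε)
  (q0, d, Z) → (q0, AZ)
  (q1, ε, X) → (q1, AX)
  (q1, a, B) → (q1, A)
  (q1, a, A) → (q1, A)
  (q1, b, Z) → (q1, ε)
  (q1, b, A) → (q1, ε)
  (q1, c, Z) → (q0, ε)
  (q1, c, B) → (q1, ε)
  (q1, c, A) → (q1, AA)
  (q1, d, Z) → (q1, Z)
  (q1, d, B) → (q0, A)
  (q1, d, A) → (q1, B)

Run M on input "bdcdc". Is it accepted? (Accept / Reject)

(q0, bdcdc, Z)
  read b, top Z: go to q0, push Z → (q0, dcdc, Z)
  read d, top Z: go to q0, push AZ → (q0, cdc, AZ)
  read c, top A: go to q1, push ε → (q1, dc, Z)
  read d, top Z: go to q1, push Z → (q1, c, Z)
  read c, top Z: go to q0, push ε → (q0, ε, ε)
All input consumed and the stack is empty.

Accept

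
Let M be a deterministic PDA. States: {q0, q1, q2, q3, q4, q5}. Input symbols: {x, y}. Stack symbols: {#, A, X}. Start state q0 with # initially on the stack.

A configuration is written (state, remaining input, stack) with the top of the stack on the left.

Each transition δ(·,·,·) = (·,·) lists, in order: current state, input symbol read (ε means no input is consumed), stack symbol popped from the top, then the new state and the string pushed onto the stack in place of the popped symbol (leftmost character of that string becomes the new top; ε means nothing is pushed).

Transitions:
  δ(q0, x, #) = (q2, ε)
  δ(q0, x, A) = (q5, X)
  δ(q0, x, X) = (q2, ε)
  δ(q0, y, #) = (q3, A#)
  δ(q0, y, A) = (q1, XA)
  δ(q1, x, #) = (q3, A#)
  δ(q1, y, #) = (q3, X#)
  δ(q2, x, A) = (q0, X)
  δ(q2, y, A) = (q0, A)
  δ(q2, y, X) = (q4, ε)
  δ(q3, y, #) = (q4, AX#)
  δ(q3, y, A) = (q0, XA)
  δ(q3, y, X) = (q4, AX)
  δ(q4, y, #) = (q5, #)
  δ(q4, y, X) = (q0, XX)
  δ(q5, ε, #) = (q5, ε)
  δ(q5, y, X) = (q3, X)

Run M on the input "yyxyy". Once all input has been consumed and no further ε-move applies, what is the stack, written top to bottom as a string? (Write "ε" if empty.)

(q0, yyxyy, #)
  read y, top #: go to q3, push A# → (q3, yxyy, A#)
  read y, top A: go to q0, push XA → (q0, xyy, XA#)
  read x, top X: go to q2, push ε → (q2, yy, A#)
  read y, top A: go to q0, push A → (q0, y, A#)
  read y, top A: go to q1, push XA → (q1, ε, XA#)
All input consumed in state q1 with stack XA#.

XA#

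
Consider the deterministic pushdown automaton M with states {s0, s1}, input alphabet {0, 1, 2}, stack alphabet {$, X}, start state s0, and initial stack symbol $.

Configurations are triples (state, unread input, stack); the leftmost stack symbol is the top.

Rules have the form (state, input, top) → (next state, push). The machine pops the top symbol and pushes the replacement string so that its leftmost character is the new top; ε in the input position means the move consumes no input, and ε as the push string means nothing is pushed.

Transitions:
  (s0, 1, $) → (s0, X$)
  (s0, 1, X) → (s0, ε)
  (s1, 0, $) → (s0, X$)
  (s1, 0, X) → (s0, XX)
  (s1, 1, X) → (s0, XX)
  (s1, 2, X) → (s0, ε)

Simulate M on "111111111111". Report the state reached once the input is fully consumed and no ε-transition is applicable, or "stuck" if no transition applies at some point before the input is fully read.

(s0, 111111111111, $)
  read 1, top $: go to s0, push X$ → (s0, 11111111111, X$)
  read 1, top X: go to s0, push ε → (s0, 1111111111, $)
  read 1, top $: go to s0, push X$ → (s0, 111111111, X$)
  read 1, top X: go to s0, push ε → (s0, 11111111, $)
  read 1, top $: go to s0, push X$ → (s0, 1111111, X$)
  read 1, top X: go to s0, push ε → (s0, 111111, $)
  read 1, top $: go to s0, push X$ → (s0, 11111, X$)
  read 1, top X: go to s0, push ε → (s0, 1111, $)
  read 1, top $: go to s0, push X$ → (s0, 111, X$)
  read 1, top X: go to s0, push ε → (s0, 11, $)
  read 1, top $: go to s0, push X$ → (s0, 1, X$)
  read 1, top X: go to s0, push ε → (s0, ε, $)
All input consumed; M is in state s0.

s0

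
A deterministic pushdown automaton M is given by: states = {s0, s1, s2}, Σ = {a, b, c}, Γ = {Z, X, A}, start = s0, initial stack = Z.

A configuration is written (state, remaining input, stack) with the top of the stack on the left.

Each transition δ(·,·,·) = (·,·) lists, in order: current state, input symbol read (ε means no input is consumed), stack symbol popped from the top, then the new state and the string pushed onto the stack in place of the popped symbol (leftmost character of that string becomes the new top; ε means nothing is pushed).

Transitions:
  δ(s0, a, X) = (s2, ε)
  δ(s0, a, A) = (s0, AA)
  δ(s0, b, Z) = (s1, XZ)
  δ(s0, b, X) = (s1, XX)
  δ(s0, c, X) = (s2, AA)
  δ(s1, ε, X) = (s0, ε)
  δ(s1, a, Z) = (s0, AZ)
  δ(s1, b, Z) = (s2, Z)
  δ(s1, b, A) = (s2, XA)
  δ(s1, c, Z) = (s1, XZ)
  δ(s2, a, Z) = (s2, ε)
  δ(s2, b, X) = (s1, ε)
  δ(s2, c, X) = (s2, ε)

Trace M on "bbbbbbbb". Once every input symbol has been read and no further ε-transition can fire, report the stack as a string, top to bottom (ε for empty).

(s0, bbbbbbbb, Z) ⊢ (s1, bbbbbbb, XZ) ⊢ (s0, bbbbbbb, Z) ⊢ (s1, bbbbbb, XZ) ⊢ (s0, bbbbbb, Z) ⊢ (s1, bbbbb, XZ) ⊢ (s0, bbbbb, Z) ⊢ (s1, bbbb, XZ) ⊢ (s0, bbbb, Z) ⊢ (s1, bbb, XZ) ⊢ (s0, bbb, Z) ⊢ (s1, bb, XZ) ⊢ (s0, bb, Z) ⊢ (s1, b, XZ) ⊢ (s0, b, Z) ⊢ (s1, ε, XZ) ⊢ (s0, ε, Z)
All input consumed in state s0 with stack Z.

Z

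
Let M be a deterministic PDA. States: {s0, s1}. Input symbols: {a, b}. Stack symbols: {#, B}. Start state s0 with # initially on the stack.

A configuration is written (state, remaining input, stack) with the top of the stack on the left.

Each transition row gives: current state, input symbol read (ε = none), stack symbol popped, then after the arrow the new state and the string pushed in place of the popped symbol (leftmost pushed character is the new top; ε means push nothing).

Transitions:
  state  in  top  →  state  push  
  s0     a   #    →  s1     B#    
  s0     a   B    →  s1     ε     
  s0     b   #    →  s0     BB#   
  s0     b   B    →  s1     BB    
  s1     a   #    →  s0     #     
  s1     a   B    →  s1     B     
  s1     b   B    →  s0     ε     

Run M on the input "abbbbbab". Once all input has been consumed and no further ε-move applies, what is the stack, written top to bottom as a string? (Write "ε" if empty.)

BB#

(s0, abbbbbab, #)
  read a, top #: go to s1, push B# → (s1, bbbbbab, B#)
  read b, top B: go to s0, push ε → (s0, bbbbab, #)
  read b, top #: go to s0, push BB# → (s0, bbbab, BB#)
  read b, top B: go to s1, push BB → (s1, bbab, BBB#)
  read b, top B: go to s0, push ε → (s0, bab, BB#)
  read b, top B: go to s1, push BB → (s1, ab, BBB#)
  read a, top B: go to s1, push B → (s1, b, BBB#)
  read b, top B: go to s0, push ε → (s0, ε, BB#)
All input consumed in state s0 with stack BB#.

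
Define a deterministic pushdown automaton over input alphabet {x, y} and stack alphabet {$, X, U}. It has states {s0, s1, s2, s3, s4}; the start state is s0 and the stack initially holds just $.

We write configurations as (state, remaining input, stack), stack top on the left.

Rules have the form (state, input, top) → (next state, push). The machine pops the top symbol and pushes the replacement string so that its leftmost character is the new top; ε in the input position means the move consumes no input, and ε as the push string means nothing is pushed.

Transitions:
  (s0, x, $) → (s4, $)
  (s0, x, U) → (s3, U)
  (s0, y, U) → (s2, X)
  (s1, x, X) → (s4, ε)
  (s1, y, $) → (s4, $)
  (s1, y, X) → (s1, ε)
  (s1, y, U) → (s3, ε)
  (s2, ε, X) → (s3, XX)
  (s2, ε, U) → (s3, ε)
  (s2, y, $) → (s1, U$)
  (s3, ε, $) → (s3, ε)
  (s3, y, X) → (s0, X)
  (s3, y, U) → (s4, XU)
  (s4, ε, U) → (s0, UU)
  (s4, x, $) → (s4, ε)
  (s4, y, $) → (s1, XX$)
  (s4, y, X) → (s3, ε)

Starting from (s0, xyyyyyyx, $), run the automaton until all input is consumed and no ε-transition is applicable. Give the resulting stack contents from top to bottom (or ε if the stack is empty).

(s0, xyyyyyyx, $)
  read x, top $: go to s4, push $ → (s4, yyyyyyx, $)
  read y, top $: go to s1, push XX$ → (s1, yyyyyx, XX$)
  read y, top X: go to s1, push ε → (s1, yyyyx, X$)
  read y, top X: go to s1, push ε → (s1, yyyx, $)
  read y, top $: go to s4, push $ → (s4, yyx, $)
  read y, top $: go to s1, push XX$ → (s1, yx, XX$)
  read y, top X: go to s1, push ε → (s1, x, X$)
  read x, top X: go to s4, push ε → (s4, ε, $)
All input consumed in state s4 with stack $.

$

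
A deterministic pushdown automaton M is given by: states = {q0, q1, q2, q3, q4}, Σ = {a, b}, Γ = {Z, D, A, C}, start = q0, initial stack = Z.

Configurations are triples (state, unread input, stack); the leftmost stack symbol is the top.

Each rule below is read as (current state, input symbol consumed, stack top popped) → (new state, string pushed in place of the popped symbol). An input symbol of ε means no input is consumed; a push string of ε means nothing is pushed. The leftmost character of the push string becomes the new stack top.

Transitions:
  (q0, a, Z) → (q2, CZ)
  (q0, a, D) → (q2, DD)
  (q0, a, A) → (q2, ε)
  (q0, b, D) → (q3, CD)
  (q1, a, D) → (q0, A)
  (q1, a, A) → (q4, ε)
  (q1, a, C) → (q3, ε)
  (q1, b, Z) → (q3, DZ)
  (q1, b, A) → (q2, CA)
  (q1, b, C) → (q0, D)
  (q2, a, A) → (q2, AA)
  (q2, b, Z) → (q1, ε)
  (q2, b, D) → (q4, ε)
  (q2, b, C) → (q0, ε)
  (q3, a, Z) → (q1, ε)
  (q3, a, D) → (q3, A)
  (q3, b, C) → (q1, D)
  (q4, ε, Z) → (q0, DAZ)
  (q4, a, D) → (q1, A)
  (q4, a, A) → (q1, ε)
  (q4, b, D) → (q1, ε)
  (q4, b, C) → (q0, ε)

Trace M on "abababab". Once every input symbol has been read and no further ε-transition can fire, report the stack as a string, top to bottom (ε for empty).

(q0, abababab, Z)
  read a, top Z: go to q2, push CZ → (q2, bababab, CZ)
  read b, top C: go to q0, push ε → (q0, ababab, Z)
  read a, top Z: go to q2, push CZ → (q2, babab, CZ)
  read b, top C: go to q0, push ε → (q0, abab, Z)
  read a, top Z: go to q2, push CZ → (q2, bab, CZ)
  read b, top C: go to q0, push ε → (q0, ab, Z)
  read a, top Z: go to q2, push CZ → (q2, b, CZ)
  read b, top C: go to q0, push ε → (q0, ε, Z)
All input consumed in state q0 with stack Z.

Z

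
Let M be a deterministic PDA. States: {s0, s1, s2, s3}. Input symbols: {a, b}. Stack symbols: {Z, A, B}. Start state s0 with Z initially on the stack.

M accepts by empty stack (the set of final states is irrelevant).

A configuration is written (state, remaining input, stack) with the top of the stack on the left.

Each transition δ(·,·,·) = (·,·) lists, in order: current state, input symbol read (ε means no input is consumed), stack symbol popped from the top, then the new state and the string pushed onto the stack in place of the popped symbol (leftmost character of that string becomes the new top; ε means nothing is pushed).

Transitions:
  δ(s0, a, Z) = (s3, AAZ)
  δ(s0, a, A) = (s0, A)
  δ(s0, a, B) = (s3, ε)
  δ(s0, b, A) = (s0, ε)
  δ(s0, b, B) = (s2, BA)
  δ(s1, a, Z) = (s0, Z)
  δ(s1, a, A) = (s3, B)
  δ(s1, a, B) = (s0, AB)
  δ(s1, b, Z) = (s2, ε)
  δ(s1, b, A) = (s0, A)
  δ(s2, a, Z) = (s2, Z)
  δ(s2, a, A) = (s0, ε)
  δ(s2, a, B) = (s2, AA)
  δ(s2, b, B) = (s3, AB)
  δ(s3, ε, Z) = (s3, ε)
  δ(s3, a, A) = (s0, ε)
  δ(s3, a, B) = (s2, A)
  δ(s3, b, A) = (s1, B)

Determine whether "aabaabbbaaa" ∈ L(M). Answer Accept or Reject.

(s0, aabaabbbaaa, Z)
  read a, top Z: go to s3, push AAZ → (s3, abaabbbaaa, AAZ)
  read a, top A: go to s0, push ε → (s0, baabbbaaa, AZ)
  read b, top A: go to s0, push ε → (s0, aabbbaaa, Z)
  read a, top Z: go to s3, push AAZ → (s3, abbbaaa, AAZ)
  read a, top A: go to s0, push ε → (s0, bbbaaa, AZ)
  read b, top A: go to s0, push ε → (s0, bbaaa, Z)
No transition applies at (s0, bbaaa, Z); input not fully consumed.

Reject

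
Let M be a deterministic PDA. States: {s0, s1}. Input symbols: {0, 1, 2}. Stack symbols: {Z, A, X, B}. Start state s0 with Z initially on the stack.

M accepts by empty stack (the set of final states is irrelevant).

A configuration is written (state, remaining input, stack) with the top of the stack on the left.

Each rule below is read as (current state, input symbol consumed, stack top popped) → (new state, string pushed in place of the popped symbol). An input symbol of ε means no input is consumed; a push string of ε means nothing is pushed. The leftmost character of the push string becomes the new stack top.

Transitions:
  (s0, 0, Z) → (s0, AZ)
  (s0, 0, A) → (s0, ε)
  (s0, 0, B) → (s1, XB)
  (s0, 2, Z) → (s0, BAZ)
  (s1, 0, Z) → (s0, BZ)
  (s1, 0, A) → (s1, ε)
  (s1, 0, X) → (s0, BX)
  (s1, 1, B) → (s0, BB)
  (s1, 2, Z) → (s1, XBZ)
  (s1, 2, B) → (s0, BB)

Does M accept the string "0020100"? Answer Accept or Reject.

(s0, 0020100, Z) ⊢ (s0, 020100, AZ) ⊢ (s0, 20100, Z) ⊢ (s0, 0100, BAZ) ⊢ (s1, 100, XBAZ)
No transition applies at (s1, 100, XBAZ); input not fully consumed.

Reject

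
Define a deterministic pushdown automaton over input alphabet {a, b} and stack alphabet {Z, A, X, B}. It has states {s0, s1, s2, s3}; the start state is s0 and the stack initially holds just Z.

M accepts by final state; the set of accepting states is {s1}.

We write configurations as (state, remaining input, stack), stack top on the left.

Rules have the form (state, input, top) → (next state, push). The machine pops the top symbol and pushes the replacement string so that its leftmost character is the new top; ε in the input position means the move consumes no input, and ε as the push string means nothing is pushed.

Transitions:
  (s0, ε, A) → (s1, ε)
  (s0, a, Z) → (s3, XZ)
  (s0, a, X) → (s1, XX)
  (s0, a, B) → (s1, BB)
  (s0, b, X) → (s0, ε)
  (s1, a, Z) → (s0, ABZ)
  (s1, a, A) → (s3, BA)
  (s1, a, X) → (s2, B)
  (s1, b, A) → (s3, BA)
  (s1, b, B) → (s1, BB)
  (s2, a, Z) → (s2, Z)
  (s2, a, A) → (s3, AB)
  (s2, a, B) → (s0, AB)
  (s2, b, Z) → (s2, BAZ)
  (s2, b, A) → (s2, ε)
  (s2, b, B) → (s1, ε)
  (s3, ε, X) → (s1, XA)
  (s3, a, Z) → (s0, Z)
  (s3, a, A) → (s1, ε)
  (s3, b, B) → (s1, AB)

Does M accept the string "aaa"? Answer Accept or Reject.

(s0, aaa, Z)
  read a, top Z: go to s3, push XZ → (s3, aa, XZ)
  ε-move, top X: go to s1, push XA → (s1, aa, XAZ)
  read a, top X: go to s2, push B → (s2, a, BAZ)
  read a, top B: go to s0, push AB → (s0, ε, ABAZ)
  ε-move, top A: go to s1, push ε → (s1, ε, BAZ)
All input consumed; state s1 ∈ F.

Accept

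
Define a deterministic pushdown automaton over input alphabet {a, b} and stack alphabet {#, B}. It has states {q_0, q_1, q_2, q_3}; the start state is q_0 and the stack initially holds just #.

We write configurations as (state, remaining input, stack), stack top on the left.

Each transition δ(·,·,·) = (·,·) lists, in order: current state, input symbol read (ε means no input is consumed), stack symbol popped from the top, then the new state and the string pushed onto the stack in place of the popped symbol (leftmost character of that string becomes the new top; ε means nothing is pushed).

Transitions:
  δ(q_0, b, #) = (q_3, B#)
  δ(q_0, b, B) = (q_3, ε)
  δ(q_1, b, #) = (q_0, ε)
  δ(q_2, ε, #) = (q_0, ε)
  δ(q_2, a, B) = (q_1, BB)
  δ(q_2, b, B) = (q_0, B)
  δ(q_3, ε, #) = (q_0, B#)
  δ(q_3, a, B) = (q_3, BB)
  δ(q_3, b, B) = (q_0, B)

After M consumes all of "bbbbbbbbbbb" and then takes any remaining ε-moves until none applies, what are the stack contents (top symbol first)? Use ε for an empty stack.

B#

(q_0, bbbbbbbbbbb, #)
  read b, top #: go to q_3, push B# → (q_3, bbbbbbbbbb, B#)
  read b, top B: go to q_0, push B → (q_0, bbbbbbbbb, B#)
  read b, top B: go to q_3, push ε → (q_3, bbbbbbbb, #)
  ε-move, top #: go to q_0, push B# → (q_0, bbbbbbbb, B#)
  read b, top B: go to q_3, push ε → (q_3, bbbbbbb, #)
  ε-move, top #: go to q_0, push B# → (q_0, bbbbbbb, B#)
  read b, top B: go to q_3, push ε → (q_3, bbbbbb, #)
  ε-move, top #: go to q_0, push B# → (q_0, bbbbbb, B#)
  read b, top B: go to q_3, push ε → (q_3, bbbbb, #)
  ε-move, top #: go to q_0, push B# → (q_0, bbbbb, B#)
  read b, top B: go to q_3, push ε → (q_3, bbbb, #)
  ε-move, top #: go to q_0, push B# → (q_0, bbbb, B#)
  read b, top B: go to q_3, push ε → (q_3, bbb, #)
  ε-move, top #: go to q_0, push B# → (q_0, bbb, B#)
  read b, top B: go to q_3, push ε → (q_3, bb, #)
  ε-move, top #: go to q_0, push B# → (q_0, bb, B#)
  read b, top B: go to q_3, push ε → (q_3, b, #)
  ε-move, top #: go to q_0, push B# → (q_0, b, B#)
  read b, top B: go to q_3, push ε → (q_3, ε, #)
  ε-move, top #: go to q_0, push B# → (q_0, ε, B#)
All input consumed in state q_0 with stack B#.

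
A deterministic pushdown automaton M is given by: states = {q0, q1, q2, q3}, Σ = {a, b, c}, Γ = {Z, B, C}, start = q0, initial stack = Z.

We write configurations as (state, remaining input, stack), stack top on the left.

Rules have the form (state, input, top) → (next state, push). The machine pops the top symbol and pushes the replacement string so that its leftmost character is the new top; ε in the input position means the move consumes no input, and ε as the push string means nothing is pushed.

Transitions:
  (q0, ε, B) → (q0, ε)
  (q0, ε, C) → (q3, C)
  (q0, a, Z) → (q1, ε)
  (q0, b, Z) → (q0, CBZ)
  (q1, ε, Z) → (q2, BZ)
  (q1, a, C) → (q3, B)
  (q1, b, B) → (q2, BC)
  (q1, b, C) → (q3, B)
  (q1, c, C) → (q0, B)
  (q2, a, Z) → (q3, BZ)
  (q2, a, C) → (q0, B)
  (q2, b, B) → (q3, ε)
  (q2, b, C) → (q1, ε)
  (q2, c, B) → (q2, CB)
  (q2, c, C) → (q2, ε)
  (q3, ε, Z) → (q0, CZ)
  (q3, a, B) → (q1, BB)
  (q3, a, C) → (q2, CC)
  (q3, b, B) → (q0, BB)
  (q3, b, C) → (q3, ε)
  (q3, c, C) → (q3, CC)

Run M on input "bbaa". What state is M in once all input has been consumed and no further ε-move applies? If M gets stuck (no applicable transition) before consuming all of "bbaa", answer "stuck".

(q0, bbaa, Z)
  read b, top Z: go to q0, push CBZ → (q0, baa, CBZ)
  ε-move, top C: go to q3, push C → (q3, baa, CBZ)
  read b, top C: go to q3, push ε → (q3, aa, BZ)
  read a, top B: go to q1, push BB → (q1, a, BBZ)
No transition for (q1, a, top B); M blocks with input a remaining.

stuck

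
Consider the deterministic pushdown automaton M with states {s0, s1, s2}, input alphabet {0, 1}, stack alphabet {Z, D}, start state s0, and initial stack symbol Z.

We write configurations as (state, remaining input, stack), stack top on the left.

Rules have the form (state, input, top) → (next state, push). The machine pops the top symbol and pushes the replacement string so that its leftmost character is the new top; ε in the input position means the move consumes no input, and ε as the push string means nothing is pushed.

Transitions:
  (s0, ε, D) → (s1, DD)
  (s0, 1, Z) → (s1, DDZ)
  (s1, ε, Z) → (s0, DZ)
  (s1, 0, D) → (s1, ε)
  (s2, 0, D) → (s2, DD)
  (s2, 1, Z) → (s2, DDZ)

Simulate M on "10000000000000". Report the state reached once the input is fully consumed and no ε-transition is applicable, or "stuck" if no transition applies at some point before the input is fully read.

s1

(s0, 10000000000000, Z) ⊢ (s1, 0000000000000, DDZ) ⊢ (s1, 000000000000, DZ) ⊢ (s1, 00000000000, Z) ⊢ (s0, 00000000000, DZ) ⊢ (s1, 00000000000, DDZ) ⊢ (s1, 0000000000, DZ) ⊢ (s1, 000000000, Z) ⊢ (s0, 000000000, DZ) ⊢ (s1, 000000000, DDZ) ⊢ (s1, 00000000, DZ) ⊢ (s1, 0000000, Z) ⊢ (s0, 0000000, DZ) ⊢ (s1, 0000000, DDZ) ⊢ (s1, 000000, DZ) ⊢ (s1, 00000, Z) ⊢ (s0, 00000, DZ) ⊢ (s1, 00000, DDZ) ⊢ (s1, 0000, DZ) ⊢ (s1, 000, Z) ⊢ (s0, 000, DZ) ⊢ (s1, 000, DDZ) ⊢ (s1, 00, DZ) ⊢ (s1, 0, Z) ⊢ (s0, 0, DZ) ⊢ (s1, 0, DDZ) ⊢ (s1, ε, DZ)
All input consumed; M is in state s1.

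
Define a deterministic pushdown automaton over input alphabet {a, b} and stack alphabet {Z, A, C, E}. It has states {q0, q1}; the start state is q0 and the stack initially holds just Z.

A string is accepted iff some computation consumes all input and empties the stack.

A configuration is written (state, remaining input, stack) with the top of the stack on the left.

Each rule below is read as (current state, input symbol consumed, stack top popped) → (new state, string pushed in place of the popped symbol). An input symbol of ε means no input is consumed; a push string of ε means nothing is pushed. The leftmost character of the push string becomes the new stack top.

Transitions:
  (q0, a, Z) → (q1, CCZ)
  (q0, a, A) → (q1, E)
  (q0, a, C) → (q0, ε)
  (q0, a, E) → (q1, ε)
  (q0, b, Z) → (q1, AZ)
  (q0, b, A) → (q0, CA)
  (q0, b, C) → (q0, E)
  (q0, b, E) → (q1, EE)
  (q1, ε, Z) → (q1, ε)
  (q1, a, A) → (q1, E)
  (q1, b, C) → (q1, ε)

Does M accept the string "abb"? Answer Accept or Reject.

(q0, abb, Z) ⊢ (q1, bb, CCZ) ⊢ (q1, b, CZ) ⊢ (q1, ε, Z) ⊢ (q1, ε, ε)
All input consumed and the stack is empty.

Accept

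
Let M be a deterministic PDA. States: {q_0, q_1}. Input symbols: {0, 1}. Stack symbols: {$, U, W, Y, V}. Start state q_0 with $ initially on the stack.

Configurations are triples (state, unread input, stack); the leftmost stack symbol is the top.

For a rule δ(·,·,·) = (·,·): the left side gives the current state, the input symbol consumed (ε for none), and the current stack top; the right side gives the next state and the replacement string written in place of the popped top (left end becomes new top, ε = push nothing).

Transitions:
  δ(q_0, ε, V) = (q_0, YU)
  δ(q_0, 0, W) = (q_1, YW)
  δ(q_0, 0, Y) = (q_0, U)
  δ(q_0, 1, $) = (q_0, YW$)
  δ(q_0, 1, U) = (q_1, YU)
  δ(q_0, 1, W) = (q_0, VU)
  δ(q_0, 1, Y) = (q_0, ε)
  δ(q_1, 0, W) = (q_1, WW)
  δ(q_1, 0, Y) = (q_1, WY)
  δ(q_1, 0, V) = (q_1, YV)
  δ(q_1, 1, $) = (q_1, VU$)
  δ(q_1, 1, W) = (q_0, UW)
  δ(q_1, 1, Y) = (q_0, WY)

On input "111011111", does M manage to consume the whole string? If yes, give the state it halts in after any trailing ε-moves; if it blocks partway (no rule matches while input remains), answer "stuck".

(q_0, 111011111, $)
  read 1, top $: go to q_0, push YW$ → (q_0, 11011111, YW$)
  read 1, top Y: go to q_0, push ε → (q_0, 1011111, W$)
  read 1, top W: go to q_0, push VU → (q_0, 011111, VU$)
  ε-move, top V: go to q_0, push YU → (q_0, 011111, YUU$)
  read 0, top Y: go to q_0, push U → (q_0, 11111, UUU$)
  read 1, top U: go to q_1, push YU → (q_1, 1111, YUUU$)
  read 1, top Y: go to q_0, push WY → (q_0, 111, WYUUU$)
  read 1, top W: go to q_0, push VU → (q_0, 11, VUYUUU$)
  ε-move, top V: go to q_0, push YU → (q_0, 11, YUUYUUU$)
  read 1, top Y: go to q_0, push ε → (q_0, 1, UUYUUU$)
  read 1, top U: go to q_1, push YU → (q_1, ε, YUUYUUU$)
All input consumed; M is in state q_1.

q_1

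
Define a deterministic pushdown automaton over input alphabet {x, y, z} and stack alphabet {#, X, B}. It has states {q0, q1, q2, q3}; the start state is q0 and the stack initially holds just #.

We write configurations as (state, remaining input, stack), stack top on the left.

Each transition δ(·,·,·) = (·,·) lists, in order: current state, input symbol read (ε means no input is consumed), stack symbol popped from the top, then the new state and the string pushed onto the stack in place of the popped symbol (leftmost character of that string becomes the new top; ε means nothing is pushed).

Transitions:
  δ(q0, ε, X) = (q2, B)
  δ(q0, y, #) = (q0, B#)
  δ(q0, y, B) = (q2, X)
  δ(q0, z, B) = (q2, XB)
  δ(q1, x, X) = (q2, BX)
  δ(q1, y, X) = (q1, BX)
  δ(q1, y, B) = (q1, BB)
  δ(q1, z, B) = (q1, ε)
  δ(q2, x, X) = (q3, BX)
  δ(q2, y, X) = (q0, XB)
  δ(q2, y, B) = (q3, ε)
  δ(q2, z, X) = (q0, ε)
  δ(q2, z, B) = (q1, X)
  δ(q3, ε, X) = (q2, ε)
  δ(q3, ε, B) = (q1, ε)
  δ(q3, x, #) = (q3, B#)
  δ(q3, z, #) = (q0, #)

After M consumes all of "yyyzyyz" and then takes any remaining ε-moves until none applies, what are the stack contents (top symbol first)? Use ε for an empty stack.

(q0, yyyzyyz, #)
  read y, top #: go to q0, push B# → (q0, yyzyyz, B#)
  read y, top B: go to q2, push X → (q2, yzyyz, X#)
  read y, top X: go to q0, push XB → (q0, zyyz, XB#)
  ε-move, top X: go to q2, push B → (q2, zyyz, BB#)
  read z, top B: go to q1, push X → (q1, yyz, XB#)
  read y, top X: go to q1, push BX → (q1, yz, BXB#)
  read y, top B: go to q1, push BB → (q1, z, BBXB#)
  read z, top B: go to q1, push ε → (q1, ε, BXB#)
All input consumed in state q1 with stack BXB#.

BXB#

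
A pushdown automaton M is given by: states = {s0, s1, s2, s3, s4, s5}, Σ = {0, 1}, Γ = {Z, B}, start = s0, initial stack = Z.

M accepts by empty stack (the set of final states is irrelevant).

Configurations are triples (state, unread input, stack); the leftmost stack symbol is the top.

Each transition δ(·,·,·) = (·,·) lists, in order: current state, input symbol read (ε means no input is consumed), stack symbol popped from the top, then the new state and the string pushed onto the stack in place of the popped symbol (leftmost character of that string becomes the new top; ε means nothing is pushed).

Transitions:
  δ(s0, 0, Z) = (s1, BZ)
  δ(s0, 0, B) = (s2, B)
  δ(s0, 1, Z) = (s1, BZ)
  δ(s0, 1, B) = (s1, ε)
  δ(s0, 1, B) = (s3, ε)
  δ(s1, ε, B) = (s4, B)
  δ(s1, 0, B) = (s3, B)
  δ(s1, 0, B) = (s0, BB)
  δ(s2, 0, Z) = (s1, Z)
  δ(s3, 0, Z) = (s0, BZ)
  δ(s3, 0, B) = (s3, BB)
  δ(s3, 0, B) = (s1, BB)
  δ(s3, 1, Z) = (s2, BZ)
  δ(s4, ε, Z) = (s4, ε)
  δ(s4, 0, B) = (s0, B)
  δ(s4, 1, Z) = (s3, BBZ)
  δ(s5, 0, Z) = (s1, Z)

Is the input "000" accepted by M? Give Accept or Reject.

No computation consumes all input and empties the stack.

Reject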